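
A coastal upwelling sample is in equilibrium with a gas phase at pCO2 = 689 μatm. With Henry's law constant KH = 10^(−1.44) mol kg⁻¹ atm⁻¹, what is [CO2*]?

[CO2*] = 25.0 μmol/kg

KH = 10^(−1.44) = 3.631×10^-2 mol kg⁻¹ atm⁻¹
[CO2*] = KH · pCO2 = 3.631×10^-2 × 689×10^-6 atm = 2.50×10^-5 mol/kg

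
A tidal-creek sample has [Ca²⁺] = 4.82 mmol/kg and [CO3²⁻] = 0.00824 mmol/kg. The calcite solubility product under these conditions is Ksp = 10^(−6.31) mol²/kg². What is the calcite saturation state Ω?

Ω = 0.0811

Ksp = 10^(−6.31) = 4.898×10^-7
Ω = [Ca²⁺][CO3²⁻]/Ksp = (4.82×10^-3)(0.00824×10^-3) / 4.898×10^-7 = 0.0811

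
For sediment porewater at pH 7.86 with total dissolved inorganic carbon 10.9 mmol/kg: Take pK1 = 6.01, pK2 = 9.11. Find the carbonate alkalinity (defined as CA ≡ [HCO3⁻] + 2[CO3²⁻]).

CA = 11.3 mmol/kg

CA = [HCO3⁻] + 2[CO3²⁻] = (α₁ + 2α₂)·DIC
At pH 7.86: [H⁺]/K1 = 10^-1.85 = 0.014125, K2/[H⁺] = 10^-1.25 = 0.056234
α₁ = 1/(1 + 0.014125 + 0.056234) = 1/1.0704 = 0.9343; α₂ = α₁·K2/[H⁺] = 0.05254
α₁ + 2α₂ = 1.0393
CA = 1.0393 × 10.9 = 11.3 mmol/kg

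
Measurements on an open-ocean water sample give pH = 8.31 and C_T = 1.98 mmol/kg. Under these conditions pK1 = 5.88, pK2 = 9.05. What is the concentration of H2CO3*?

α₀ = 1 / (1 + K1/[H⁺] + K1K2/[H⁺]²) = 1 / (1 + 10^+2.43 + 10^+1.69)
   = 1 / (1 + 269.15 + 48.978) = 1/319.13 = 0.003134
[CO2*] = α₀ × DIC = 0.003134 × 1.98 = 0.00620 mmol/kg = 6.20 μmol/kg

[CO2*] = 6.20 μmol/kg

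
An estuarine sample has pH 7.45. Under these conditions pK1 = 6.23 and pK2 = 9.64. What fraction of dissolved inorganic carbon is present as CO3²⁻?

α₂ = 1 / (1 + [H⁺]/K2 + [H⁺]²/(K1K2)) = 1 / (1 + 10^+2.19 + 10^+0.97)
   = 1 / (1 + 154.88 + 9.3325) = 1/165.21 = 0.006053

α₂ = 0.00605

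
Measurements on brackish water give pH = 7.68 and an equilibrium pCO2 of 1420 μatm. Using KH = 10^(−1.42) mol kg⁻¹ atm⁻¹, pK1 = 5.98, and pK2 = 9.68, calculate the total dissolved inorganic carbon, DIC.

DIC = 2.79 mmol/kg

[CO2*] = KH · pCO2 = 10^(−1.42) × 1420×10^-6 = 5.399×10^-5 mol/kg
α₀ = 1/(1 + K1/[H⁺] + K1K2/[H⁺]²) = 1/(1 + 10^+1.70 + 10^-0.30) = 0.01937
DIC = [CO2*]/α₀ = 5.399×10^-5 / 0.01937 = 2.79 mmol/kg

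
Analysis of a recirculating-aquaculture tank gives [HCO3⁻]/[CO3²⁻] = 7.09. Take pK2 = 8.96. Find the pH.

From K2 = [H⁺][CO3²⁻]/[HCO3⁻]:  pH = pK2 − log₁₀([HCO3⁻]/[CO3²⁻])
log₁₀(7.09) = +0.851
pH = 8.96 − (+0.851) = 8.11

pH = 8.11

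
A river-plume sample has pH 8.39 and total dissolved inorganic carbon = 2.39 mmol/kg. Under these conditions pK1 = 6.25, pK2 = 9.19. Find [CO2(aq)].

[CO2*] = 14.9 μmol/kg

α₀ = 1 / (1 + K1/[H⁺] + K1K2/[H⁺]²) = 1 / (1 + 10^+2.14 + 10^+1.34)
   = 1 / (1 + 138.04 + 21.878) = 1/160.92 = 0.006214
[CO2*] = α₀ × DIC = 0.006214 × 2.39 = 0.0149 mmol/kg = 14.9 μmol/kg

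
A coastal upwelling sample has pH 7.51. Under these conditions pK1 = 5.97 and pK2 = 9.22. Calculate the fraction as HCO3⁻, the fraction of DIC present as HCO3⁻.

α₁ = 0.954

α₁ = 1 / (1 + [H⁺]/K1 + K2/[H⁺]) = 1 / (1 + 10^-1.54 + 10^-1.71)
   = 1 / (1 + 0.028840 + 0.019498) = 1/1.0483 = 0.9539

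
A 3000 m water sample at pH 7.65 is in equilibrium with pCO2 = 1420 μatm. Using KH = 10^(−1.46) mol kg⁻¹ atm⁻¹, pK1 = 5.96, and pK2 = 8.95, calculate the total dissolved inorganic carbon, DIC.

[CO2*] = KH · pCO2 = 10^(−1.46) × 1420×10^-6 = 4.924×10^-5 mol/kg
α₀ = 1/(1 + K1/[H⁺] + K1K2/[H⁺]²) = 1/(1 + 10^+1.69 + 10^+0.39) = 0.01907
DIC = [CO2*]/α₀ = 4.924×10^-5 / 0.01907 = 2.58 mmol/kg

DIC = 2.58 mmol/kg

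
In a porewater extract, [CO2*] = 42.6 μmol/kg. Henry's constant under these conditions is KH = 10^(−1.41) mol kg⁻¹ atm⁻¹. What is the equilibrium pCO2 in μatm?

pCO2 = 1090 μatm

KH = 10^(−1.41) = 3.890×10^-2 mol kg⁻¹ atm⁻¹
pCO2 = [CO2*]/KH = 42.6×10^-6 / 3.890×10^-2 = 1.09×10^-3 atm = 1090 μatm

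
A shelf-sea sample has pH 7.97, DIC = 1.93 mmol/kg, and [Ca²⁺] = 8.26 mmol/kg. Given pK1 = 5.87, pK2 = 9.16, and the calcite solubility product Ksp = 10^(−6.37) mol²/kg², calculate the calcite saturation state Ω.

α₂ = 1 / (1 + [H⁺]/K2 + [H⁺]²/(K1K2)) = 1 / (1 + 10^+1.19 + 10^-0.91)
   = 1 / (1 + 15.488 + 0.12303) = 1/16.611 = 0.06020
[CO3²⁻] = α₂ × DIC = 0.06020 × 1.93 = 0.1162 mmol/kg
Ksp = 10^(−6.37) = 4.266×10^-7
Ω = [Ca²⁺][CO3²⁻]/Ksp = (8.26×10^-3)(1.162×10^-4) / 4.266×10^-7 = 2.25

Ω = 2.25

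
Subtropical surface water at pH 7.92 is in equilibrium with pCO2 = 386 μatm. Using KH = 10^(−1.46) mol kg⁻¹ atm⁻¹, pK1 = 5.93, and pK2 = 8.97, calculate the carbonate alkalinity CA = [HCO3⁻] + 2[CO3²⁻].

[CO2*] = KH · pCO2 = 10^(−1.46) × 386×10^-6 = 1.338×10^-5 mol/kg
α₀ = 1/(1 + K1/[H⁺] + K1K2/[H⁺]²) = 1/(1 + 10^+1.99 + 10^+0.94) = 0.009308
DIC = [CO2*]/α₀ = 1.338×10^-5 / 0.009308 = 1.438 mmol/kg
CA = (α₁ + 2α₂)·DIC = (0.9096 + 2×0.08107) × 1.438 = 1.54 mmol/kg

CA = 1.54 mmol/kg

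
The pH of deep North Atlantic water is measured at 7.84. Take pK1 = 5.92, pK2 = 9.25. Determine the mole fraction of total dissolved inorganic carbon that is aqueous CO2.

α₀ = 1 / (1 + K1/[H⁺] + K1K2/[H⁺]²) = 1 / (1 + 10^+1.92 + 10^+0.51)
   = 1 / (1 + 83.176 + 3.2359) = 1/87.412 = 0.01144

α₀ = 0.0114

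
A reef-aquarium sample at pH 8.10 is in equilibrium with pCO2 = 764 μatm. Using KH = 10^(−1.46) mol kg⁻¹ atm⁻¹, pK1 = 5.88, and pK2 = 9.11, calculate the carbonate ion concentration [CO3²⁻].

[CO3²⁻] = 0.430 mmol/kg

[CO2*] = KH · pCO2 = 10^(−1.46) × 764×10^-6 = 2.649×10^-5 mol/kg
α₀ = 1/(1 + K1/[H⁺] + K1K2/[H⁺]²) = 1/(1 + 10^+2.22 + 10^+1.21) = 0.005459
DIC = [CO2*]/α₀ = 2.649×10^-5 / 0.005459 = 4.852 mmol/kg
[CO3²⁻] = α₂·DIC; α₂ = 0.08854, so [CO3²⁻] = 0.08854 × 4.852 = 0.430 mmol/kg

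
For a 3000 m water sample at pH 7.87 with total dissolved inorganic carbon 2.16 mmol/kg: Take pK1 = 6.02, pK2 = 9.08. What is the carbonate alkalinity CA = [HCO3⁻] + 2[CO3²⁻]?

CA = 2.26 mmol/kg

CA = [HCO3⁻] + 2[CO3²⁻] = (α₁ + 2α₂)·DIC
At pH 7.87: [H⁺]/K1 = 10^-1.85 = 0.014125, K2/[H⁺] = 10^-1.21 = 0.061660
α₁ = 1/(1 + 0.014125 + 0.061660) = 1/1.0758 = 0.9296; α₂ = α₁·K2/[H⁺] = 0.05732
α₁ + 2α₂ = 1.0442
CA = 1.0442 × 2.16 = 2.26 mmol/kg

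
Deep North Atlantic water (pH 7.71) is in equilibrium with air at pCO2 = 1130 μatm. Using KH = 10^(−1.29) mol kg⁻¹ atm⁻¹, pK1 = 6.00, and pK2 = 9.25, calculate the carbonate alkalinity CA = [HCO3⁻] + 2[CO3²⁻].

CA = 3.14 mmol/kg

[CO2*] = KH · pCO2 = 10^(−1.29) × 1130×10^-6 = 5.795×10^-5 mol/kg
α₀ = 1/(1 + K1/[H⁺] + K1K2/[H⁺]²) = 1/(1 + 10^+1.71 + 10^+0.17) = 0.01860
DIC = [CO2*]/α₀ = 5.795×10^-5 / 0.01860 = 3.116 mmol/kg
CA = (α₁ + 2α₂)·DIC = (0.9539 + 2×0.02751) × 3.116 = 3.14 mmol/kg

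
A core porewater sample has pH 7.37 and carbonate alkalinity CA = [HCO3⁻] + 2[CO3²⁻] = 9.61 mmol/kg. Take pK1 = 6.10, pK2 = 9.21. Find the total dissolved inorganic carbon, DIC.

CA = [HCO3⁻] + 2[CO3²⁻] = (α₁ + 2α₂)·DIC
At pH 7.37: [H⁺]/K1 = 10^-1.27 = 0.053703, K2/[H⁺] = 10^-1.84 = 0.014454
α₁ = 1/(1 + 0.053703 + 0.014454) = 1/1.0682 = 0.9362; α₂ = α₁·K2/[H⁺] = 0.01353
α₁ + 2α₂ = 0.9633
DIC = CA / (α₁ + 2α₂) = 9.61 / 0.9633 = 9.98 mmol/kg

DIC = 9.98 mmol/kg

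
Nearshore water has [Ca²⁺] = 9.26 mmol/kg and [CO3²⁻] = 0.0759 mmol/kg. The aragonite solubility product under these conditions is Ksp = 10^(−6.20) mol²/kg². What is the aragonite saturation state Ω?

Ω = 1.11

Ksp = 10^(−6.20) = 6.310×10^-7
Ω = [Ca²⁺][CO3²⁻]/Ksp = (9.26×10^-3)(0.0759×10^-3) / 6.310×10^-7 = 1.11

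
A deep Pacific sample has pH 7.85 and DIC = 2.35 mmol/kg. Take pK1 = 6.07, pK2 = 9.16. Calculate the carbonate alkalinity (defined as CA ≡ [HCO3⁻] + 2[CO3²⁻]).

CA = [HCO3⁻] + 2[CO3²⁻] = (α₁ + 2α₂)·DIC
At pH 7.85: [H⁺]/K1 = 10^-1.78 = 0.016596, K2/[H⁺] = 10^-1.31 = 0.048978
α₁ = 1/(1 + 0.016596 + 0.048978) = 1/1.0656 = 0.9385; α₂ = α₁·K2/[H⁺] = 0.04596
α₁ + 2α₂ = 1.0304
CA = 1.0304 × 2.35 = 2.42 mmol/kg

CA = 2.42 mmol/kg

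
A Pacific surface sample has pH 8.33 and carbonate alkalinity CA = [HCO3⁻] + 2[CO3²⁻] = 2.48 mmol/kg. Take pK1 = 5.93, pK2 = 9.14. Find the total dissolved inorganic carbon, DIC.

DIC = 2.19 mmol/kg

CA = [HCO3⁻] + 2[CO3²⁻] = (α₁ + 2α₂)·DIC
At pH 8.33: [H⁺]/K1 = 10^-2.40 = 0.0039811, K2/[H⁺] = 10^-0.81 = 0.15488
α₁ = 1/(1 + 0.0039811 + 0.15488) = 1/1.1589 = 0.8629; α₂ = α₁·K2/[H⁺] = 0.1336
α₁ + 2α₂ = 1.1302
DIC = CA / (α₁ + 2α₂) = 2.48 / 1.1302 = 2.19 mmol/kg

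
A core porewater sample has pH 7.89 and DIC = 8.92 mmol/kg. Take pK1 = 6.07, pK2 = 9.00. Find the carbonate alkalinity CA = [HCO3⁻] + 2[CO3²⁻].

CA = [HCO3⁻] + 2[CO3²⁻] = (α₁ + 2α₂)·DIC
At pH 7.89: [H⁺]/K1 = 10^-1.82 = 0.015136, K2/[H⁺] = 10^-1.11 = 0.077625
α₁ = 1/(1 + 0.015136 + 0.077625) = 1/1.0928 = 0.9151; α₂ = α₁·K2/[H⁺] = 0.07104
α₁ + 2α₂ = 1.0572
CA = 1.0572 × 8.92 = 9.43 mmol/kg

CA = 9.43 mmol/kg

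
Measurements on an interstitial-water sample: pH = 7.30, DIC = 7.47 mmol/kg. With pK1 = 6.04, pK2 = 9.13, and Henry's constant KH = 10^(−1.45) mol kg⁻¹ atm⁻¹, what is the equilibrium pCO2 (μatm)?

α₀ = 1 / (1 + K1/[H⁺] + K1K2/[H⁺]²) = 1 / (1 + 10^+1.26 + 10^-0.57)
   = 1 / (1 + 18.197 + 0.26915) = 1/19.466 = 0.05137
[CO2*] = α₀ × DIC = 0.05137 × 7.47 = 0.3837 mmol/kg
pCO2 = [CO2*]/KH = 3.837×10^-4 / 3.548×10^-2 = 1.08×10^4 μatm

pCO2 = 1.08×10^4 μatm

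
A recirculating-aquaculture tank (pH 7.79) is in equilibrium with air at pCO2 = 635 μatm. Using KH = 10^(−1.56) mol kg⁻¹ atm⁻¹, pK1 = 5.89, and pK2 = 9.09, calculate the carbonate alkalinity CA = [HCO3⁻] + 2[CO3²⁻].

[CO2*] = KH · pCO2 = 10^(−1.56) × 635×10^-6 = 1.749×10^-5 mol/kg
α₀ = 1/(1 + K1/[H⁺] + K1K2/[H⁺]²) = 1/(1 + 10^+1.90 + 10^+0.60) = 0.01185
DIC = [CO2*]/α₀ = 1.749×10^-5 / 0.01185 = 1.476 mmol/kg
CA = (α₁ + 2α₂)·DIC = (0.9410 + 2×0.04716) × 1.476 = 1.53 mmol/kg

CA = 1.53 mmol/kg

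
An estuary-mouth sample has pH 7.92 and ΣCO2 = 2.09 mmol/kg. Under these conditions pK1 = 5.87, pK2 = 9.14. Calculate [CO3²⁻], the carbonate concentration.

[CO3²⁻] = 0.118 mmol/kg

α₂ = 1 / (1 + [H⁺]/K2 + [H⁺]²/(K1K2)) = 1 / (1 + 10^+1.22 + 10^-0.83)
   = 1 / (1 + 16.596 + 0.14791) = 1/17.744 = 0.05636
[CO3²⁻] = α₂ × DIC = 0.05636 × 2.09 = 0.118 mmol/kg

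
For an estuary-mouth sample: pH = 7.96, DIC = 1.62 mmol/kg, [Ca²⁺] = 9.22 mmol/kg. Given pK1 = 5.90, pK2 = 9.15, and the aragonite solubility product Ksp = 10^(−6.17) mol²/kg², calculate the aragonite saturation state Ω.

Ω = 1.33

α₂ = 1 / (1 + [H⁺]/K2 + [H⁺]²/(K1K2)) = 1 / (1 + 10^+1.19 + 10^-0.87)
   = 1 / (1 + 15.488 + 0.13490) = 1/16.623 = 0.06016
[CO3²⁻] = α₂ × DIC = 0.06016 × 1.62 = 0.09745 mmol/kg
Ksp = 10^(−6.17) = 6.761×10^-7
Ω = [Ca²⁺][CO3²⁻]/Ksp = (9.22×10^-3)(9.745×10^-5) / 6.761×10^-7 = 1.33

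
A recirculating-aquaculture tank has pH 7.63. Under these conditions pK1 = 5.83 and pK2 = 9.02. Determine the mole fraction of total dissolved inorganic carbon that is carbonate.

α₂ = 1 / (1 + [H⁺]/K2 + [H⁺]²/(K1K2)) = 1 / (1 + 10^+1.39 + 10^-0.41)
   = 1 / (1 + 24.547 + 0.38905) = 1/25.936 = 0.03856

α₂ = 0.0386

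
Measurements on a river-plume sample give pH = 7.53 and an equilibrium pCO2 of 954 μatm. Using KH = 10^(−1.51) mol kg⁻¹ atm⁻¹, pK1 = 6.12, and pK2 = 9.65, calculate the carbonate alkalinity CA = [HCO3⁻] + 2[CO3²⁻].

[CO2*] = KH · pCO2 = 10^(−1.51) × 954×10^-6 = 2.948×10^-5 mol/kg
α₀ = 1/(1 + K1/[H⁺] + K1K2/[H⁺]²) = 1/(1 + 10^+1.41 + 10^-0.71) = 0.03718
DIC = [CO2*]/α₀ = 2.948×10^-5 / 0.03718 = 0.7930 mmol/kg
CA = (α₁ + 2α₂)·DIC = (0.9556 + 2×0.007249) × 0.7930 = 0.769 mmol/kg

CA = 0.769 mmol/kg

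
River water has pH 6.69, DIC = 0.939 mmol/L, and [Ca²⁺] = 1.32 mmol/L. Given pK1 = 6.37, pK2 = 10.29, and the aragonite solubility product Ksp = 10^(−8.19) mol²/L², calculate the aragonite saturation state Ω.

α₂ = 1 / (1 + [H⁺]/K2 + [H⁺]²/(K1K2)) = 1 / (1 + 10^+3.60 + 10^+3.28)
   = 1 / (1 + 3981.1 + 1905.5) = 1/5887.5 = 0.0001699
[CO3²⁻] = α₂ × DIC = 0.0001699 × 0.939 = 0.0001595 mmol/L = 0.1595 μmol/L
Ksp = 10^(−8.19) = 6.457×10^-9
Ω = [Ca²⁺][CO3²⁻]/Ksp = (1.32×10^-3)(1.595×10^-7) / 6.457×10^-9 = 0.0326

Ω = 0.0326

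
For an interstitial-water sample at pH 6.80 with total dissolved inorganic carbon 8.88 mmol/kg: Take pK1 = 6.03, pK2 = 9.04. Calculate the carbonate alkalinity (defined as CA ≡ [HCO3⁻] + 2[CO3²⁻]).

CA = [HCO3⁻] + 2[CO3²⁻] = (α₁ + 2α₂)·DIC
At pH 6.80: [H⁺]/K1 = 10^-0.77 = 0.16982, K2/[H⁺] = 10^-2.24 = 0.0057544
α₁ = 1/(1 + 0.16982 + 0.0057544) = 1/1.1756 = 0.8506; α₂ = α₁·K2/[H⁺] = 0.004895
α₁ + 2α₂ = 0.8604
CA = 0.8604 × 8.88 = 7.64 mmol/kg

CA = 7.64 mmol/kg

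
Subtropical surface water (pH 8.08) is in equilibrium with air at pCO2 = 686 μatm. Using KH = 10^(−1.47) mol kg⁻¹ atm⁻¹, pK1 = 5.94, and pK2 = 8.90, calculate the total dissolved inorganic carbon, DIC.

DIC = 3.72 mmol/kg

[CO2*] = KH · pCO2 = 10^(−1.47) × 686×10^-6 = 2.324×10^-5 mol/kg
α₀ = 1/(1 + K1/[H⁺] + K1K2/[H⁺]²) = 1/(1 + 10^+2.14 + 10^+1.32) = 0.006253
DIC = [CO2*]/α₀ = 2.324×10^-5 / 0.006253 = 3.72 mmol/kg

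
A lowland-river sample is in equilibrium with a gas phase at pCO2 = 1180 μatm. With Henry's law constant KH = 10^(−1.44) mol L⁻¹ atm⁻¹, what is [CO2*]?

KH = 10^(−1.44) = 3.631×10^-2 mol L⁻¹ atm⁻¹
[CO2*] = KH · pCO2 = 3.631×10^-2 × 1180×10^-6 atm = 4.28×10^-5 mol/L

[CO2*] = 42.8 μmol/L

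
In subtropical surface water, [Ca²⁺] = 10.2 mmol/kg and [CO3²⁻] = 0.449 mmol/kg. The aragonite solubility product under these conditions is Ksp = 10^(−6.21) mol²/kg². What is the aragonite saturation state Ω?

Ω = 7.43

Ksp = 10^(−6.21) = 6.166×10^-7
Ω = [Ca²⁺][CO3²⁻]/Ksp = (10.2×10^-3)(0.449×10^-3) / 6.166×10^-7 = 7.43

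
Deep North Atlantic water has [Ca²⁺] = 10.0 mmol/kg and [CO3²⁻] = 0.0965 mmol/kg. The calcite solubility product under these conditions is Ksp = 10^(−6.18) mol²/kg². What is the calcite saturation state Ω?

Ω = 1.46

Ksp = 10^(−6.18) = 6.607×10^-7
Ω = [Ca²⁺][CO3²⁻]/Ksp = (10.0×10^-3)(0.0965×10^-3) / 6.607×10^-7 = 1.46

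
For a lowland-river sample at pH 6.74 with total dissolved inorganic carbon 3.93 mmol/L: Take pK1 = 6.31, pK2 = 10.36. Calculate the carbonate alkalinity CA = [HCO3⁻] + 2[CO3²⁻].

CA = 2.87 mmol/L

CA = [HCO3⁻] + 2[CO3²⁻] = (α₁ + 2α₂)·DIC
At pH 6.74: [H⁺]/K1 = 10^-0.43 = 0.37154, K2/[H⁺] = 10^-3.62 = 0.00023988
α₁ = 1/(1 + 0.37154 + 0.00023988) = 1/1.3718 = 0.7290; α₂ = α₁·K2/[H⁺] = 0.0001749
α₁ + 2α₂ = 0.7293
CA = 0.7293 × 3.93 = 2.87 mmol/L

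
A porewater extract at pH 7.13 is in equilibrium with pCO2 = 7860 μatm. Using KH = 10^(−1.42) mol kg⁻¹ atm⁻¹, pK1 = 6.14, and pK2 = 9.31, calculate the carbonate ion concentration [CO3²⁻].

[CO3²⁻] = 19.3 μmol/kg

[CO2*] = KH · pCO2 = 10^(−1.42) × 7860×10^-6 = 2.988×10^-4 mol/kg
α₀ = 1/(1 + K1/[H⁺] + K1K2/[H⁺]²) = 1/(1 + 10^+0.99 + 10^-1.19) = 0.09228
DIC = [CO2*]/α₀ = 2.988×10^-4 / 0.09228 = 3.238 mmol/kg
[CO3²⁻] = α₂·DIC; α₂ = 0.005958, so [CO3²⁻] = 0.005958 × 3.238 = 0.0193 mmol/kg = 19.3 μmol/kg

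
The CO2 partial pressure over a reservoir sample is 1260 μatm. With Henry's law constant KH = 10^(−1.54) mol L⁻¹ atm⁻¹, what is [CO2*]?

KH = 10^(−1.54) = 2.884×10^-2 mol L⁻¹ atm⁻¹
[CO2*] = KH · pCO2 = 2.884×10^-2 × 1260×10^-6 atm = 3.63×10^-5 mol/L

[CO2*] = 36.3 μmol/L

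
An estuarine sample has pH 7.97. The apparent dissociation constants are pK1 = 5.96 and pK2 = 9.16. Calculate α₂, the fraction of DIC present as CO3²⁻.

α₂ = 1 / (1 + [H⁺]/K2 + [H⁺]²/(K1K2)) = 1 / (1 + 10^+1.19 + 10^-0.82)
   = 1 / (1 + 15.488 + 0.15136) = 1/16.640 = 0.06010

α₂ = 0.0601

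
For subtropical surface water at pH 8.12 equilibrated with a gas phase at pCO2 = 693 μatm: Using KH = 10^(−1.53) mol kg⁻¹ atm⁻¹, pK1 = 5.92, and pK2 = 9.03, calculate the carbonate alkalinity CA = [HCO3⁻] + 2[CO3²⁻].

CA = 4.04 mmol/kg

[CO2*] = KH · pCO2 = 10^(−1.53) × 693×10^-6 = 2.045×10^-5 mol/kg
α₀ = 1/(1 + K1/[H⁺] + K1K2/[H⁺]²) = 1/(1 + 10^+2.20 + 10^+1.29) = 0.005587
DIC = [CO2*]/α₀ = 2.045×10^-5 / 0.005587 = 3.661 mmol/kg
CA = (α₁ + 2α₂)·DIC = (0.8855 + 2×0.1089) × 3.661 = 4.04 mmol/kg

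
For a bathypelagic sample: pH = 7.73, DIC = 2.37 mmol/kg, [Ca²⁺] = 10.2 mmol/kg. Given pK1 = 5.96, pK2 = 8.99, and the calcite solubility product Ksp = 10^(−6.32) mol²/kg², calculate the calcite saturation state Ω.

α₂ = 1 / (1 + [H⁺]/K2 + [H⁺]²/(K1K2)) = 1 / (1 + 10^+1.26 + 10^-0.51)
   = 1 / (1 + 18.197 + 0.30903) = 1/19.506 = 0.05127
[CO3²⁻] = α₂ × DIC = 0.05127 × 2.37 = 0.1215 mmol/kg
Ksp = 10^(−6.32) = 4.786×10^-7
Ω = [Ca²⁺][CO3²⁻]/Ksp = (10.2×10^-3)(1.215×10^-4) / 4.786×10^-7 = 2.59

Ω = 2.59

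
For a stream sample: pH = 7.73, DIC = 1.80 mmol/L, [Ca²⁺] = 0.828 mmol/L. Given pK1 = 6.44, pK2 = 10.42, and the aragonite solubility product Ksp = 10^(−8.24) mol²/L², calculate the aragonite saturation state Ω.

Ω = 0.502

α₂ = 1 / (1 + [H⁺]/K2 + [H⁺]²/(K1K2)) = 1 / (1 + 10^+2.69 + 10^+1.40)
   = 1 / (1 + 489.78 + 25.119) = 1/515.90 = 0.001938
[CO3²⁻] = α₂ × DIC = 0.001938 × 1.80 = 0.003489 mmol/L = 3.489 μmol/L
Ksp = 10^(−8.24) = 5.754×10^-9
Ω = [Ca²⁺][CO3²⁻]/Ksp = (0.828×10^-3)(3.489×10^-6) / 5.754×10^-9 = 0.502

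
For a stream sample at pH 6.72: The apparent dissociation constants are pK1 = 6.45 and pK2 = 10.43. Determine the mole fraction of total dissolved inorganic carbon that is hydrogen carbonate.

α₁ = 1 / (1 + [H⁺]/K1 + K2/[H⁺]) = 1 / (1 + 10^-0.27 + 10^-3.71)
   = 1 / (1 + 0.53703 + 0.00019498) = 1/1.5372 = 0.6505

α₁ = 0.651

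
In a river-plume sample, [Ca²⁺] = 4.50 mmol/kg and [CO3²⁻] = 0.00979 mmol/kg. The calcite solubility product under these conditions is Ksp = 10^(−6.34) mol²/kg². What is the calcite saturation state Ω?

Ω = 0.0964

Ksp = 10^(−6.34) = 4.571×10^-7
Ω = [Ca²⁺][CO3²⁻]/Ksp = (4.50×10^-3)(0.00979×10^-3) / 4.571×10^-7 = 0.0964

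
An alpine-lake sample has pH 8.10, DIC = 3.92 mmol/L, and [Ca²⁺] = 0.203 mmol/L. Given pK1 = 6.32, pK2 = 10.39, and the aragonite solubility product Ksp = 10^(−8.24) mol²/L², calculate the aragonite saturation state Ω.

α₂ = 1 / (1 + [H⁺]/K2 + [H⁺]²/(K1K2)) = 1 / (1 + 10^+2.29 + 10^+0.51)
   = 1 / (1 + 194.98 + 3.2359) = 1/199.22 = 0.005020
[CO3²⁻] = α₂ × DIC = 0.005020 × 3.92 = 0.01968 mmol/L = 19.68 μmol/L
Ksp = 10^(−8.24) = 5.754×10^-9
Ω = [Ca²⁺][CO3²⁻]/Ksp = (0.203×10^-3)(1.968×10^-5) / 5.754×10^-9 = 0.694

Ω = 0.694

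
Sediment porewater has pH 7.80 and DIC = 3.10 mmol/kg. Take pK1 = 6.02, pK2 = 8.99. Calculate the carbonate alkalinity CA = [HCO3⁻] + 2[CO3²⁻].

CA = 3.24 mmol/kg

CA = [HCO3⁻] + 2[CO3²⁻] = (α₁ + 2α₂)·DIC
At pH 7.80: [H⁺]/K1 = 10^-1.78 = 0.016596, K2/[H⁺] = 10^-1.19 = 0.064565
α₁ = 1/(1 + 0.016596 + 0.064565) = 1/1.0812 = 0.9249; α₂ = α₁·K2/[H⁺] = 0.05972
α₁ + 2α₂ = 1.0444
CA = 1.0444 × 3.10 = 3.24 mmol/kg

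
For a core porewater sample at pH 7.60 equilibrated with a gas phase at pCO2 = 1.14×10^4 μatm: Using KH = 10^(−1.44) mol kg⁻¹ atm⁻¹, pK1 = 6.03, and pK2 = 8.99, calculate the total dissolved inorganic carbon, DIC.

DIC = 16.4 mmol/kg

[CO2*] = KH · pCO2 = 10^(−1.44) × 1.14×10^4×10^-6 = 4.139×10^-4 mol/kg
α₀ = 1/(1 + K1/[H⁺] + K1K2/[H⁺]²) = 1/(1 + 10^+1.57 + 10^+0.18) = 0.02521
DIC = [CO2*]/α₀ = 4.139×10^-4 / 0.02521 = 16.4 mmol/kg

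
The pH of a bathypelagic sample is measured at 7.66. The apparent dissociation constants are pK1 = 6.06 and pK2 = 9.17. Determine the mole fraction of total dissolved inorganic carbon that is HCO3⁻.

α₁ = 1 / (1 + [H⁺]/K1 + K2/[H⁺]) = 1 / (1 + 10^-1.60 + 10^-1.51)
   = 1 / (1 + 0.025119 + 0.030903) = 1/1.0560 = 0.9470

α₁ = 0.947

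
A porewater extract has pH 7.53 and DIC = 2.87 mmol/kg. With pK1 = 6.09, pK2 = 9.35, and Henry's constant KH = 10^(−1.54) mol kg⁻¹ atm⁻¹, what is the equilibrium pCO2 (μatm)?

pCO2 = 3440 μatm

α₀ = 1 / (1 + K1/[H⁺] + K1K2/[H⁺]²) = 1 / (1 + 10^+1.44 + 10^-0.38)
   = 1 / (1 + 27.542 + 0.41687) = 1/28.959 = 0.03453
[CO2*] = α₀ × DIC = 0.03453 × 2.87 = 0.09911 mmol/kg
pCO2 = [CO2*]/KH = 9.911×10^-5 / 2.884×10^-2 = 3440 μatm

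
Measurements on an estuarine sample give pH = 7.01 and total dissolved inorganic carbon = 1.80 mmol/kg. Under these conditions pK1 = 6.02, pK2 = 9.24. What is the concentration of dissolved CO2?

[CO2*] = 0.166 mmol/kg

α₀ = 1 / (1 + K1/[H⁺] + K1K2/[H⁺]²) = 1 / (1 + 10^+0.99 + 10^-1.24)
   = 1 / (1 + 9.7724 + 0.057544) = 1/10.830 = 0.09234
[CO2*] = α₀ × DIC = 0.09234 × 1.80 = 0.166 mmol/kg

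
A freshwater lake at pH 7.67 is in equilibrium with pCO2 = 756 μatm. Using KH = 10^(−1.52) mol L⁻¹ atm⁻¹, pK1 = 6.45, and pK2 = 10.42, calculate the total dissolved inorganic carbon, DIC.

[CO2*] = KH · pCO2 = 10^(−1.52) × 756×10^-6 = 2.283×10^-5 mol/L
α₀ = 1/(1 + K1/[H⁺] + K1K2/[H⁺]²) = 1/(1 + 10^+1.22 + 10^-1.53) = 0.05674
DIC = [CO2*]/α₀ = 2.283×10^-5 / 0.05674 = 0.402 mmol/L

DIC = 0.402 mmol/L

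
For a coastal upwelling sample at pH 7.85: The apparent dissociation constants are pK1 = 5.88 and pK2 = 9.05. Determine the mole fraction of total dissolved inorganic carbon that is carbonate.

α₂ = 0.0588

α₂ = 1 / (1 + [H⁺]/K2 + [H⁺]²/(K1K2)) = 1 / (1 + 10^+1.20 + 10^-0.77)
   = 1 / (1 + 15.849 + 0.16982) = 1/17.019 = 0.05876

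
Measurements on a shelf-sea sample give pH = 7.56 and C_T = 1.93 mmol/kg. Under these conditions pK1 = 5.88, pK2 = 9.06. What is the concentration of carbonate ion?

[CO3²⁻] = 0.0580 mmol/kg

α₂ = 1 / (1 + [H⁺]/K2 + [H⁺]²/(K1K2)) = 1 / (1 + 10^+1.50 + 10^-0.18)
   = 1 / (1 + 31.623 + 0.66069) = 1/33.283 = 0.03004
[CO3²⁻] = α₂ × DIC = 0.03004 × 1.93 = 0.0580 mmol/kg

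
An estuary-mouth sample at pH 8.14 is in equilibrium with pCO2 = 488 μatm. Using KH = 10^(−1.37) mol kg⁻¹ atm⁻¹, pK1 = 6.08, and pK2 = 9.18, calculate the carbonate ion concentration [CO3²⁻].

[CO2*] = KH · pCO2 = 10^(−1.37) × 488×10^-6 = 2.082×10^-5 mol/kg
α₀ = 1/(1 + K1/[H⁺] + K1K2/[H⁺]²) = 1/(1 + 10^+2.06 + 10^+1.02) = 0.007918
DIC = [CO2*]/α₀ = 2.082×10^-5 / 0.007918 = 2.629 mmol/kg
[CO3²⁻] = α₂·DIC; α₂ = 0.08292, so [CO3²⁻] = 0.08292 × 2.629 = 0.218 mmol/kg

[CO3²⁻] = 0.218 mmol/kg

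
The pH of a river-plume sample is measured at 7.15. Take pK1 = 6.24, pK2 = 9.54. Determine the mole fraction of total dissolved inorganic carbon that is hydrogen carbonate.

α₁ = 1 / (1 + [H⁺]/K1 + K2/[H⁺]) = 1 / (1 + 10^-0.91 + 10^-2.39)
   = 1 / (1 + 0.12303 + 0.0040738) = 1/1.1271 = 0.8872

α₁ = 0.887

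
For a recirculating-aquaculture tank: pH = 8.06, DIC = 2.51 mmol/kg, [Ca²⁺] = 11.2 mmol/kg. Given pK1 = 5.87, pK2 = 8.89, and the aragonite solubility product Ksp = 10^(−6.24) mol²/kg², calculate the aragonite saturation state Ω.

α₂ = 1 / (1 + [H⁺]/K2 + [H⁺]²/(K1K2)) = 1 / (1 + 10^+0.83 + 10^-1.36)
   = 1 / (1 + 6.7608 + 0.043652) = 1/7.8045 = 0.1281
[CO3²⁻] = α₂ × DIC = 0.1281 × 2.51 = 0.3216 mmol/kg
Ksp = 10^(−6.24) = 5.754×10^-7
Ω = [Ca²⁺][CO3²⁻]/Ksp = (11.2×10^-3)(3.216×10^-4) / 5.754×10^-7 = 6.26

Ω = 6.26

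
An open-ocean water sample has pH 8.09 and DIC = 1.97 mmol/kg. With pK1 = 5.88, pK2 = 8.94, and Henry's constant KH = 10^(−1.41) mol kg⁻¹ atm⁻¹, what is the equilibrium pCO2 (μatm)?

pCO2 = 272 μatm

α₀ = 1 / (1 + K1/[H⁺] + K1K2/[H⁺]²) = 1 / (1 + 10^+2.21 + 10^+1.36)
   = 1 / (1 + 162.18 + 22.909) = 1/186.09 = 0.005374
[CO2*] = α₀ × DIC = 0.005374 × 1.97 = 0.01059 mmol/kg = 10.59 μmol/kg
pCO2 = [CO2*]/KH = 1.059×10^-5 / 3.890×10^-2 = 272 μatm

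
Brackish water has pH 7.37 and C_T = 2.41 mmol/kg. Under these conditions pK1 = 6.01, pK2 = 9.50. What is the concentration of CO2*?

[CO2*] = 0.100 mmol/kg

α₀ = 1 / (1 + K1/[H⁺] + K1K2/[H⁺]²) = 1 / (1 + 10^+1.36 + 10^-0.77)
   = 1 / (1 + 22.909 + 0.16982) = 1/24.079 = 0.04153
[CO2*] = α₀ × DIC = 0.04153 × 2.41 = 0.100 mmol/kg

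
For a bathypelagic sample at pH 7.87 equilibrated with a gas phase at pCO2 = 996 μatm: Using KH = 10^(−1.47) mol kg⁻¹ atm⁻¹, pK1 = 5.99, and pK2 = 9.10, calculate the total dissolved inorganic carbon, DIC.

[CO2*] = KH · pCO2 = 10^(−1.47) × 996×10^-6 = 3.375×10^-5 mol/kg
α₀ = 1/(1 + K1/[H⁺] + K1K2/[H⁺]²) = 1/(1 + 10^+1.88 + 10^+0.65) = 0.01230
DIC = [CO2*]/α₀ = 3.375×10^-5 / 0.01230 = 2.74 mmol/kg

DIC = 2.74 mmol/kg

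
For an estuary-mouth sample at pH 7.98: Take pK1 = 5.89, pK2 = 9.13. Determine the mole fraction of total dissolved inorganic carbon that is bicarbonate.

α₁ = 0.927

α₁ = 1 / (1 + [H⁺]/K1 + K2/[H⁺]) = 1 / (1 + 10^-2.09 + 10^-1.15)
   = 1 / (1 + 0.0081283 + 0.070795) = 1/1.0789 = 0.9269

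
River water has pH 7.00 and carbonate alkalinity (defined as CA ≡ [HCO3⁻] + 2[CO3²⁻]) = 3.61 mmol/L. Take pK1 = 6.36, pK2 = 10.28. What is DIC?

CA = [HCO3⁻] + 2[CO3²⁻] = (α₁ + 2α₂)·DIC
At pH 7.00: [H⁺]/K1 = 10^-0.64 = 0.22909, K2/[H⁺] = 10^-3.28 = 0.00052481
α₁ = 1/(1 + 0.22909 + 0.00052481) = 1/1.2296 = 0.8133; α₂ = α₁·K2/[H⁺] = 0.0004268
α₁ + 2α₂ = 0.8141
DIC = CA / (α₁ + 2α₂) = 3.61 / 0.8141 = 4.43 mmol/L

DIC = 4.43 mmol/L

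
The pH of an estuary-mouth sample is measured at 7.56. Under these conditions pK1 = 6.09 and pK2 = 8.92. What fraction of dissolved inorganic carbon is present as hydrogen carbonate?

α₁ = 1 / (1 + [H⁺]/K1 + K2/[H⁺]) = 1 / (1 + 10^-1.47 + 10^-1.36)
   = 1 / (1 + 0.033884 + 0.043652) = 1/1.0775 = 0.9280

α₁ = 0.928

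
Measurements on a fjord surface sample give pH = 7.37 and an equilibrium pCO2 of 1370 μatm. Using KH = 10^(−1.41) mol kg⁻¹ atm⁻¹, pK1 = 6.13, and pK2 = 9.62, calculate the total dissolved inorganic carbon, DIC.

[CO2*] = KH · pCO2 = 10^(−1.41) × 1370×10^-6 = 5.330×10^-5 mol/kg
α₀ = 1/(1 + K1/[H⁺] + K1K2/[H⁺]²) = 1/(1 + 10^+1.24 + 10^-1.01) = 0.05413
DIC = [CO2*]/α₀ = 5.330×10^-5 / 0.05413 = 0.985 mmol/kg

DIC = 0.985 mmol/kg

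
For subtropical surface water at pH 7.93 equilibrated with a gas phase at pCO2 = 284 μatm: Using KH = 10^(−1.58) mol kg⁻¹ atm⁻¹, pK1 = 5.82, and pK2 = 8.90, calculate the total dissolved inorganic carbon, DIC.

DIC = 1.07 mmol/kg

[CO2*] = KH · pCO2 = 10^(−1.58) × 284×10^-6 = 7.470×10^-6 mol/kg
α₀ = 1/(1 + K1/[H⁺] + K1K2/[H⁺]²) = 1/(1 + 10^+2.11 + 10^+1.14) = 0.006962
DIC = [CO2*]/α₀ = 7.470×10^-6 / 0.006962 = 1.07 mmol/kg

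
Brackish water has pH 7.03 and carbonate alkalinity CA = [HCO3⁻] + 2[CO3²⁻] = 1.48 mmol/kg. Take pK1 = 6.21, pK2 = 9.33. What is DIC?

CA = [HCO3⁻] + 2[CO3²⁻] = (α₁ + 2α₂)·DIC
At pH 7.03: [H⁺]/K1 = 10^-0.82 = 0.15136, K2/[H⁺] = 10^-2.30 = 0.0050119
α₁ = 1/(1 + 0.15136 + 0.0050119) = 1/1.1564 = 0.8648; α₂ = α₁·K2/[H⁺] = 0.004334
α₁ + 2α₂ = 0.8734
DIC = CA / (α₁ + 2α₂) = 1.48 / 0.8734 = 1.69 mmol/kg

DIC = 1.69 mmol/kg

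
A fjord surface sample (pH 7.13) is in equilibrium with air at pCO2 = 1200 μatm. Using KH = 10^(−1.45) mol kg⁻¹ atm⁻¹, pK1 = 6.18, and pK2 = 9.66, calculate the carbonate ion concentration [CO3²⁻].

[CO2*] = KH · pCO2 = 10^(−1.45) × 1200×10^-6 = 4.258×10^-5 mol/kg
α₀ = 1/(1 + K1/[H⁺] + K1K2/[H⁺]²) = 1/(1 + 10^+0.95 + 10^-1.58) = 0.1006
DIC = [CO2*]/α₀ = 4.258×10^-5 / 0.1006 = 0.4232 mmol/kg
[CO3²⁻] = α₂·DIC; α₂ = 0.002646, so [CO3²⁻] = 0.002646 × 0.4232 = 0.00112 mmol/kg = 1.12 μmol/kg

[CO3²⁻] = 1.12 μmol/kg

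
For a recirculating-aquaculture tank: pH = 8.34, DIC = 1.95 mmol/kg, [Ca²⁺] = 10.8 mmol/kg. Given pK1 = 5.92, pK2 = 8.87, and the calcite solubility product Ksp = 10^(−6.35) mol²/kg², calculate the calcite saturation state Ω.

Ω = 10.7

α₂ = 1 / (1 + [H⁺]/K2 + [H⁺]²/(K1K2)) = 1 / (1 + 10^+0.53 + 10^-1.89)
   = 1 / (1 + 3.3884 + 0.012882) = 1/4.4013 = 0.2272
[CO3²⁻] = α₂ × DIC = 0.2272 × 1.95 = 0.4430 mmol/kg
Ksp = 10^(−6.35) = 4.467×10^-7
Ω = [Ca²⁺][CO3²⁻]/Ksp = (10.8×10^-3)(4.430×10^-4) / 4.467×10^-7 = 10.7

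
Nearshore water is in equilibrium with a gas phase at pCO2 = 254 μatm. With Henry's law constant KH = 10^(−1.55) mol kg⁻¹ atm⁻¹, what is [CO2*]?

[CO2*] = 7.16 μmol/kg

KH = 10^(−1.55) = 2.818×10^-2 mol kg⁻¹ atm⁻¹
[CO2*] = KH · pCO2 = 2.818×10^-2 × 254×10^-6 atm = 7.16×10^-6 mol/kg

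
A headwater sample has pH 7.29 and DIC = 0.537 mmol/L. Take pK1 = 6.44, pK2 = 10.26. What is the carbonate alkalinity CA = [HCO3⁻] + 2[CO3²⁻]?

CA = [HCO3⁻] + 2[CO3²⁻] = (α₁ + 2α₂)·DIC
At pH 7.29: [H⁺]/K1 = 10^-0.85 = 0.14125, K2/[H⁺] = 10^-2.97 = 0.0010715
α₁ = 1/(1 + 0.14125 + 0.0010715) = 1/1.1423 = 0.8754; α₂ = α₁·K2/[H⁺] = 0.0009380
α₁ + 2α₂ = 0.8773
CA = 0.8773 × 0.537 = 0.471 mmol/L

CA = 0.471 mmol/L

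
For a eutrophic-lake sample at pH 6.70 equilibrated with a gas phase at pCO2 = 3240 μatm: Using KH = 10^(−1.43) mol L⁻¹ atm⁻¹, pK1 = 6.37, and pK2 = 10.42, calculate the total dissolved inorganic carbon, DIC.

[CO2*] = KH · pCO2 = 10^(−1.43) × 3240×10^-6 = 1.204×10^-4 mol/L
α₀ = 1/(1 + K1/[H⁺] + K1K2/[H⁺]²) = 1/(1 + 10^+0.33 + 10^-3.39) = 0.3186
DIC = [CO2*]/α₀ = 1.204×10^-4 / 0.3186 = 0.378 mmol/L

DIC = 0.378 mmol/L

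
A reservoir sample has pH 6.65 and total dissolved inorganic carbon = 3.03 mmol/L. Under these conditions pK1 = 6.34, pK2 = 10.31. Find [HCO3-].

α₁ = 1 / (1 + [H⁺]/K1 + K2/[H⁺]) = 1 / (1 + 10^-0.31 + 10^-3.66)
   = 1 / (1 + 0.48978 + 0.00021878) = 1/1.4900 = 0.6711
[HCO3⁻] = α₁ × DIC = 0.6711 × 3.03 = 2.03 mmol/L

[HCO3⁻] = 2.03 mmol/L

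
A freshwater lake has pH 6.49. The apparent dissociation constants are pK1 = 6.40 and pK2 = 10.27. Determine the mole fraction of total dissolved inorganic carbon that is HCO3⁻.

α₁ = 1 / (1 + [H⁺]/K1 + K2/[H⁺]) = 1 / (1 + 10^-0.09 + 10^-3.78)
   = 1 / (1 + 0.81283 + 0.00016596) = 1/1.8130 = 0.5516

α₁ = 0.552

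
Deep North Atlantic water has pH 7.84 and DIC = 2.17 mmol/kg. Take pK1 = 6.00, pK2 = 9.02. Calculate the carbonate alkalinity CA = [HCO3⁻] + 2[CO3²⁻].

CA = 2.27 mmol/kg

CA = [HCO3⁻] + 2[CO3²⁻] = (α₁ + 2α₂)·DIC
At pH 7.84: [H⁺]/K1 = 10^-1.84 = 0.014454, K2/[H⁺] = 10^-1.18 = 0.066069
α₁ = 1/(1 + 0.014454 + 0.066069) = 1/1.0805 = 0.9255; α₂ = α₁·K2/[H⁺] = 0.06115
α₁ + 2α₂ = 1.0478
CA = 1.0478 × 2.17 = 2.27 mmol/kg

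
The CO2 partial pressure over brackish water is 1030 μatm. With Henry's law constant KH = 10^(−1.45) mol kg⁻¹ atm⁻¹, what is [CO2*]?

[CO2*] = 36.5 μmol/kg

KH = 10^(−1.45) = 3.548×10^-2 mol kg⁻¹ atm⁻¹
[CO2*] = KH · pCO2 = 3.548×10^-2 × 1030×10^-6 atm = 3.65×10^-5 mol/kg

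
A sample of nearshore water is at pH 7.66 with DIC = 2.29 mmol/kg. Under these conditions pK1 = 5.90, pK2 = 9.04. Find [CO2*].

α₀ = 1 / (1 + K1/[H⁺] + K1K2/[H⁺]²) = 1 / (1 + 10^+1.76 + 10^+0.38)
   = 1 / (1 + 57.544 + 2.3988) = 1/60.943 = 0.01641
[CO2*] = α₀ × DIC = 0.01641 × 2.29 = 0.0376 mmol/kg

[CO2*] = 0.0376 mmol/kg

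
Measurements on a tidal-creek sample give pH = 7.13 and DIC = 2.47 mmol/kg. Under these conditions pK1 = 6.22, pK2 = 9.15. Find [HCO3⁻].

α₁ = 1 / (1 + [H⁺]/K1 + K2/[H⁺]) = 1 / (1 + 10^-0.91 + 10^-2.02)
   = 1 / (1 + 0.12303 + 0.0095499) = 1/1.1326 = 0.8829
[HCO3⁻] = α₁ × DIC = 0.8829 × 2.47 = 2.18 mmol/kg

[HCO3⁻] = 2.18 mmol/kg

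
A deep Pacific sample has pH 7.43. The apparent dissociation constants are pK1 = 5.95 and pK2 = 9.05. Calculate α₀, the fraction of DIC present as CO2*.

α₀ = 1 / (1 + K1/[H⁺] + K1K2/[H⁺]²) = 1 / (1 + 10^+1.48 + 10^-0.14)
   = 1 / (1 + 30.200 + 0.72444) = 1/31.924 = 0.03132

α₀ = 0.0313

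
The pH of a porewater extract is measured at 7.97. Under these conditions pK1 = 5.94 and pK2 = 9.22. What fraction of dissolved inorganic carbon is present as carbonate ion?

α₂ = 1 / (1 + [H⁺]/K2 + [H⁺]²/(K1K2)) = 1 / (1 + 10^+1.25 + 10^-0.78)
   = 1 / (1 + 17.783 + 0.16596) = 1/18.949 = 0.05277

α₂ = 0.0528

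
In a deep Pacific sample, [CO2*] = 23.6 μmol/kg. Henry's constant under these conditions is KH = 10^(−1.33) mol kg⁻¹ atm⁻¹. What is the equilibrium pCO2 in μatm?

pCO2 = 505 μatm

KH = 10^(−1.33) = 4.677×10^-2 mol kg⁻¹ atm⁻¹
pCO2 = [CO2*]/KH = 23.6×10^-6 / 4.677×10^-2 = 5.05×10^-4 atm = 505 μatm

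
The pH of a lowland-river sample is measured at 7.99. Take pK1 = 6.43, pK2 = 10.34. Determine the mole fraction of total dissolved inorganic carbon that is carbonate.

α₂ = 1 / (1 + [H⁺]/K2 + [H⁺]²/(K1K2)) = 1 / (1 + 10^+2.35 + 10^+0.79)
   = 1 / (1 + 223.87 + 6.1660) = 1/231.04 = 0.004328

α₂ = 0.00433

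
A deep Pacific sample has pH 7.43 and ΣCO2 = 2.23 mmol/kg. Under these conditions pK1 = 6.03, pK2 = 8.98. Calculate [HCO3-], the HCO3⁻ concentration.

[HCO3⁻] = 2.09 mmol/kg

α₁ = 1 / (1 + [H⁺]/K1 + K2/[H⁺]) = 1 / (1 + 10^-1.40 + 10^-1.55)
   = 1 / (1 + 0.039811 + 0.028184) = 1/1.0680 = 0.9363
[HCO3⁻] = α₁ × DIC = 0.9363 × 2.23 = 2.09 mmol/kg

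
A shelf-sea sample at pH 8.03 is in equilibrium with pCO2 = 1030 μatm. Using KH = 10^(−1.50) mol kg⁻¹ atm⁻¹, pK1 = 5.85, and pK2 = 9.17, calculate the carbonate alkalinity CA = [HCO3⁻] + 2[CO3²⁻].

CA = 5.64 mmol/kg

[CO2*] = KH · pCO2 = 10^(−1.50) × 1030×10^-6 = 3.257×10^-5 mol/kg
α₀ = 1/(1 + K1/[H⁺] + K1K2/[H⁺]²) = 1/(1 + 10^+2.18 + 10^+1.04) = 0.006123
DIC = [CO2*]/α₀ = 3.257×10^-5 / 0.006123 = 5.320 mmol/kg
CA = (α₁ + 2α₂)·DIC = (0.9267 + 2×0.06714) × 5.320 = 5.64 mmol/kg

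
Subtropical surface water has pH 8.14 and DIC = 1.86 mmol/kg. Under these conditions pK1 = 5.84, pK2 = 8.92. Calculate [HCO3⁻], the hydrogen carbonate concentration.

α₁ = 1 / (1 + [H⁺]/K1 + K2/[H⁺]) = 1 / (1 + 10^-2.30 + 10^-0.78)
   = 1 / (1 + 0.0050119 + 0.16596) = 1/1.1710 = 0.8540
[HCO3⁻] = α₁ × DIC = 0.8540 × 1.86 = 1.59 mmol/kg

[HCO3⁻] = 1.59 mmol/kg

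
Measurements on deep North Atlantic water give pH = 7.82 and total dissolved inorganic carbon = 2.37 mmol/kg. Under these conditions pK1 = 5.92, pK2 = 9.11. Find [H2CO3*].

α₀ = 1 / (1 + K1/[H⁺] + K1K2/[H⁺]²) = 1 / (1 + 10^+1.90 + 10^+0.61)
   = 1 / (1 + 79.433 + 4.0738) = 1/84.507 = 0.01183
[CO2*] = α₀ × DIC = 0.01183 × 2.37 = 0.0280 mmol/kg

[CO2*] = 0.0280 mmol/kg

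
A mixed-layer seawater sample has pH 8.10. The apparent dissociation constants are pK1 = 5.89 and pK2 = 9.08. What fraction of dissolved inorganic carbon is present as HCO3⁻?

α₁ = 0.900

α₁ = 1 / (1 + [H⁺]/K1 + K2/[H⁺]) = 1 / (1 + 10^-2.21 + 10^-0.98)
   = 1 / (1 + 0.0061660 + 0.10471) = 1/1.1109 = 0.9002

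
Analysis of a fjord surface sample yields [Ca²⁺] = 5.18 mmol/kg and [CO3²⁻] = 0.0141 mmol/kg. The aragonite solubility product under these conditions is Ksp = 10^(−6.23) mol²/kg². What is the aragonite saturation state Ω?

Ω = 0.124

Ksp = 10^(−6.23) = 5.888×10^-7
Ω = [Ca²⁺][CO3²⁻]/Ksp = (5.18×10^-3)(0.0141×10^-3) / 5.888×10^-7 = 0.124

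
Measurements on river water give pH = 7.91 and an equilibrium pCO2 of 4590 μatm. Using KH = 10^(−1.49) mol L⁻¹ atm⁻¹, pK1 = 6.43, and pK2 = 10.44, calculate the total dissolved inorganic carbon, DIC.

DIC = 4.65 mmol/L

[CO2*] = KH · pCO2 = 10^(−1.49) × 4590×10^-6 = 1.485×10^-4 mol/L
α₀ = 1/(1 + K1/[H⁺] + K1K2/[H⁺]²) = 1/(1 + 10^+1.48 + 10^-1.05) = 0.03196
DIC = [CO2*]/α₀ = 1.485×10^-4 / 0.03196 = 4.65 mmol/L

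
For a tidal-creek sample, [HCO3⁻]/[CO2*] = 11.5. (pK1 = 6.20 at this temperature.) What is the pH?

pH = 7.26

From K1 = [H⁺][HCO3⁻]/[CO2*]:  pH = pK1 + log₁₀([HCO3⁻]/[CO2*])
log₁₀(11.5) = +1.061
pH = 6.20 + (+1.061) = 7.26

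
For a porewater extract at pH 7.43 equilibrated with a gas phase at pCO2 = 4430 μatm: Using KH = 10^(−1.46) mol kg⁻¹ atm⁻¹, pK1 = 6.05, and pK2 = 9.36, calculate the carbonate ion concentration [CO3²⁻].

[CO3²⁻] = 0.0433 mmol/kg

[CO2*] = KH · pCO2 = 10^(−1.46) × 4430×10^-6 = 1.536×10^-4 mol/kg
α₀ = 1/(1 + K1/[H⁺] + K1K2/[H⁺]²) = 1/(1 + 10^+1.38 + 10^-0.55) = 0.03957
DIC = [CO2*]/α₀ = 1.536×10^-4 / 0.03957 = 3.882 mmol/kg
[CO3²⁻] = α₂·DIC; α₂ = 0.01115, so [CO3²⁻] = 0.01115 × 3.882 = 0.0433 mmol/kg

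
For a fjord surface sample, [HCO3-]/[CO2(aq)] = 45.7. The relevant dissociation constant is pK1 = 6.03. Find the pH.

pH = 7.69

From K1 = [H⁺][HCO3-]/[CO2(aq)]:  pH = pK1 + log₁₀([HCO3-]/[CO2(aq)])
log₁₀(45.7) = +1.660
pH = 6.03 + (+1.660) = 7.69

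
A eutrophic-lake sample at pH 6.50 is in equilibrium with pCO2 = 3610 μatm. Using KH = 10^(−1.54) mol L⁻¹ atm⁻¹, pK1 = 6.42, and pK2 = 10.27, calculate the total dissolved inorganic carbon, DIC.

DIC = 0.229 mmol/L

[CO2*] = KH · pCO2 = 10^(−1.54) × 3610×10^-6 = 1.041×10^-4 mol/L
α₀ = 1/(1 + K1/[H⁺] + K1K2/[H⁺]²) = 1/(1 + 10^+0.08 + 10^-3.69) = 0.4540
DIC = [CO2*]/α₀ = 1.041×10^-4 / 0.4540 = 0.229 mmol/L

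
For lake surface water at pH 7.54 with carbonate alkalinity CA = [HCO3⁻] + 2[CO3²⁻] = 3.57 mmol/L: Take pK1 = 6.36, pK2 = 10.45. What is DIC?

DIC = 3.80 mmol/L

CA = [HCO3⁻] + 2[CO3²⁻] = (α₁ + 2α₂)·DIC
At pH 7.54: [H⁺]/K1 = 10^-1.18 = 0.066069, K2/[H⁺] = 10^-2.91 = 0.0012303
α₁ = 1/(1 + 0.066069 + 0.0012303) = 1/1.0673 = 0.9369; α₂ = α₁·K2/[H⁺] = 0.001153
α₁ + 2α₂ = 0.9392
DIC = CA / (α₁ + 2α₂) = 3.57 / 0.9392 = 3.80 mmol/L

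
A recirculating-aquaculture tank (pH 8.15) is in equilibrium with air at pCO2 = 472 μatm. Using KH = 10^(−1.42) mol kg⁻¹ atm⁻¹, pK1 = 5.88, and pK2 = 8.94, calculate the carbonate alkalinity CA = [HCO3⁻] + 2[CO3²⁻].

[CO2*] = KH · pCO2 = 10^(−1.42) × 472×10^-6 = 1.794×10^-5 mol/kg
α₀ = 1/(1 + K1/[H⁺] + K1K2/[H⁺]²) = 1/(1 + 10^+2.27 + 10^+1.48) = 0.004600
DIC = [CO2*]/α₀ = 1.794×10^-5 / 0.004600 = 3.901 mmol/kg
CA = (α₁ + 2α₂)·DIC = (0.8565 + 2×0.1389) × 3.901 = 4.43 mmol/kg

CA = 4.43 mmol/kg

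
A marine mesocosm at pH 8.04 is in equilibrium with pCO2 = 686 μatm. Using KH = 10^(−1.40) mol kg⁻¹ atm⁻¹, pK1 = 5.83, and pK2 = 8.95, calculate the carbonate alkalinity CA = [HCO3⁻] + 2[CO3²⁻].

[CO2*] = KH · pCO2 = 10^(−1.40) × 686×10^-6 = 2.731×10^-5 mol/kg
α₀ = 1/(1 + K1/[H⁺] + K1K2/[H⁺]²) = 1/(1 + 10^+2.21 + 10^+1.30) = 0.005460
DIC = [CO2*]/α₀ = 2.731×10^-5 / 0.005460 = 5.001 mmol/kg
CA = (α₁ + 2α₂)·DIC = (0.8856 + 2×0.1090) × 5.001 = 5.52 mmol/kg

CA = 5.52 mmol/kg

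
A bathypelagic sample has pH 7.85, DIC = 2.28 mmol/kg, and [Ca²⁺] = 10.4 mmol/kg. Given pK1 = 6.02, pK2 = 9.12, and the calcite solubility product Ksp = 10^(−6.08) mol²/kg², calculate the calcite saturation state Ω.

α₂ = 1 / (1 + [H⁺]/K2 + [H⁺]²/(K1K2)) = 1 / (1 + 10^+1.27 + 10^-0.56)
   = 1 / (1 + 18.621 + 0.27542) = 1/19.896 = 0.05026
[CO3²⁻] = α₂ × DIC = 0.05026 × 2.28 = 0.1146 mmol/kg
Ksp = 10^(−6.08) = 8.318×10^-7
Ω = [Ca²⁺][CO3²⁻]/Ksp = (10.4×10^-3)(1.146×10^-4) / 8.318×10^-7 = 1.43

Ω = 1.43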